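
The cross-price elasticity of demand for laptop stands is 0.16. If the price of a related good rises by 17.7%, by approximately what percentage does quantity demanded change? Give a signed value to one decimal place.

2.8

%ΔQ ≈ E × %ΔP_y = (0.16) × (17.7%) ≈ 2.8%.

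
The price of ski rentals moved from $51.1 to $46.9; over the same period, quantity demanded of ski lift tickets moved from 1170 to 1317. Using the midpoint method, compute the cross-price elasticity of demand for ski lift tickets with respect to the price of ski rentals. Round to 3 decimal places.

-1.379

%ΔQ_x = (1317 − 1170)/[(1170+1317)/2] = 147/1243.5 ≈ 0.1182.
%ΔP_y = (46.9 − 51.1)/[(51.1+46.9)/2] ≈ -0.0857.
E_xy = 0.1182/-0.0857 ≈ -1.379.
E_xy < 0, so ski lift tickets and ski rentals are complements.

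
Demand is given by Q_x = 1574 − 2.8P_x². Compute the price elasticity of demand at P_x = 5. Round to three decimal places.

-0.093

At P_x = 5, Q_x = 1504.
dQ_x/dP_x = −2·2.8·P_x = −28.
Point elasticity E = (dQ_x/dP_x)·(P_x/Q_x) = -28 × 5/1504 ≈ -0.093.
|E| < 1, so demand is inelastic at this price.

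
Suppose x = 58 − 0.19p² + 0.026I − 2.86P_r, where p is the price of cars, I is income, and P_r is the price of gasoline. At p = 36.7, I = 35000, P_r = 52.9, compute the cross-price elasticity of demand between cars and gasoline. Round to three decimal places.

-0.270

Evaluating quantity at (p, I, P_r) gives x = 58 − 0.19(36.7)² + 0.026(35000) − 2.86(52.9) = 58 − 255.9091 + 910 − 151.294 = 560.7969.
∂x/∂P_r = −2.86, so E_xy = -2.86·(52.9/560.7969) ≈ -0.270.
E_xy < 0: the goods are complements.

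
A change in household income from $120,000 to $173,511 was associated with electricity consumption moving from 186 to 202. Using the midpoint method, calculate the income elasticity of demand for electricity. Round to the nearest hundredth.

%ΔQ = (202 − 186)/[(186+202)/2] = 16/194 ≈ 0.0825.
%ΔY = (173,511 − 120,000)/[(120,000+173,511)/2] = 53511/146755.5 ≈ 0.3646.
E_I = %ΔQ/%ΔY ≈ 0.23.
E_I ∈ (0,1): normal good (necessity).

0.23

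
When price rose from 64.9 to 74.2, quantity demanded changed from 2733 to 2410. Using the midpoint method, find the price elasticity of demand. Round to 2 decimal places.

%ΔQ = (2410 − 2733)/[(2733 + 2410)/2] = -323/2571.5 ≈ -0.1256.
%Δp = (74.2 − 64.9)/[(64.9 + 74.2)/2] = 9.3/69.55 ≈ 0.1337.
Arc elasticity E = %ΔQ/%Δp ≈ -0.1256/0.1337 ≈ -0.94.
|E| < 1: demand is inelastic over this range.

-0.94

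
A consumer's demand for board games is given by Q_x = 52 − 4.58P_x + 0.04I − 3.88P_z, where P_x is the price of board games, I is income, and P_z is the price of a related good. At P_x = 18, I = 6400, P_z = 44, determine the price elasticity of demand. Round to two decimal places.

-1.50

At the given point, Q_x = 52 − 4.58(18) + 0.04(6400) − 3.88(44) = 52 − 82.44 + 256 − 170.72 = 54.84.
∂Q_x/∂P_x = −4.58, so E_p = (−4.58)·(18/54.84) ≈ -1.50.
|E_p| > 1: demand is elastic.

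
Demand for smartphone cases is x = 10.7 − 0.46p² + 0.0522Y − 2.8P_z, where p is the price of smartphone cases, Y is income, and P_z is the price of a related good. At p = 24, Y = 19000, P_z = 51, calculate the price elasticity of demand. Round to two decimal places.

Substituting, x = 10.7 − 0.46(24)² + 0.0522(19000) − 2.8(51) = 10.7 − 264.96 + 991.8 − 142.8 = 594.74.
∂x/∂p = −2·0.46·p = -22.08, so E_p = -22.08·(24/594.74) ≈ -0.89.
|E_p| < 1: demand is inelastic.

-0.89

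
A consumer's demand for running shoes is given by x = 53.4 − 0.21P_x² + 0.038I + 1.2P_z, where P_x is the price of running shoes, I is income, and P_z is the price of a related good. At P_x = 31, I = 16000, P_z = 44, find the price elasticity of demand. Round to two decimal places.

-0.79

First evaluate x: 53.4 − 0.21(31)² + 0.038(16000) + 1.2(44) = 53.4 − 201.81 + 608 + 52.8 = 512.39.
∂x/∂P_x = −2·0.21·P_x = -13.02, so E_p = -13.02·(31/512.39) ≈ -0.79.
|E_p| < 1: demand is inelastic.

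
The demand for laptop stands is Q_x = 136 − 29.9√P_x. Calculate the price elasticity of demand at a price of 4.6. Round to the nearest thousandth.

At P_x = 4.6, Q_x = 71.8716.
dQ_x/dP_x = −29.9/(2√P_x) = −29.9/(2·2.1448).
Point elasticity E = (dQ_x/dP_x)·(P_x/Q_x) = -6.9705 × 4.6/71.8716 ≈ -0.446.
|E| < 1, so demand is inelastic at this price.

-0.446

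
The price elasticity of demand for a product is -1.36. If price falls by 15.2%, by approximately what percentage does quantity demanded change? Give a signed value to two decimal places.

%ΔQ ≈ E × %ΔP = (-1.36) × (-15.2%) ≈ 20.67%.

20.67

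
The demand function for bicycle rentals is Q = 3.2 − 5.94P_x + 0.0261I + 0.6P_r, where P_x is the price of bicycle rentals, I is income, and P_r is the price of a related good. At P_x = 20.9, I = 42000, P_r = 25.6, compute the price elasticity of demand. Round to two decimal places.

-0.13

First evaluate Q: 3.2 − 5.94(20.9) + 0.0261(42000) + 0.6(25.6) = 3.2 − 124.146 + 1096.2 + 15.36 = 990.614.
∂Q/∂P_x = −5.94, so E_p = (−5.94)·(20.9/990.614) ≈ -0.13.
|E_p| < 1: demand is inelastic.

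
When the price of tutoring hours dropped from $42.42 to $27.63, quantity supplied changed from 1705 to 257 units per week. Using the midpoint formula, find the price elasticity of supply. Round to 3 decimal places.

3.496

%ΔQ = (257 − 1705)/[(1705 + 257)/2] = -1448/981 ≈ -1.4760.
%ΔP = (27.63 − 42.42)/[(42.42 + 27.63)/2] = -14.79/35.025 ≈ -0.4223.
Arc elasticity E = %ΔQ/%ΔP ≈ -1.4760/-0.4223 ≈ 3.496.
|E| > 1: supply is elastic over this range.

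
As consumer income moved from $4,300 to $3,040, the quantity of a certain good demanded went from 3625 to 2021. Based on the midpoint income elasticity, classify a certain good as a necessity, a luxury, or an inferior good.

%ΔQ = (2021 − 3625)/[(3625+2021)/2] = -1604/2823 ≈ -0.5682.
%ΔM = (3,040 − 4,300)/[(4,300+3,040)/2] = -1260/3670 ≈ -0.3433.
E_I = %ΔQ/%ΔM ≈ 1.655.
E_I > 1: normal good (luxury).

luxury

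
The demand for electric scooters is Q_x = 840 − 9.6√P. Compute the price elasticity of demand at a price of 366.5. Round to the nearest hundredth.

At P = 366.5, Q_x = 656.2158.
dQ_x/dP = −9.6/(2√P) = −9.6/(2·19.1442).
Point elasticity E = (dQ_x/dP)·(P/Q_x) = -0.2507 × 366.5/656.2158 ≈ -0.14.
|E| < 1, so demand is inelastic at this price.

-0.14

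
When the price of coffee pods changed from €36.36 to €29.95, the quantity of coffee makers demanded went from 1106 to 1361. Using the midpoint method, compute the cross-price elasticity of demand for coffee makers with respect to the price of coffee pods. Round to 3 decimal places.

-1.069

%ΔQ_x = (1361 − 1106)/[(1106+1361)/2] = 255/1233.5 ≈ 0.2067.
%ΔP_y = (29.95 − 36.36)/[(36.36+29.95)/2] ≈ -0.1933.
E_xy = 0.2067/-0.1933 ≈ -1.069.
E_xy < 0, so coffee makers and coffee pods are complements.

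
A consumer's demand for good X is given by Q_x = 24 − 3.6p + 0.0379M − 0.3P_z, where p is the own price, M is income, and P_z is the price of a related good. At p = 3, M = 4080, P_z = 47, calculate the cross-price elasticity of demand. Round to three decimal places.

First evaluate Q_x: 24 − 3.6(3) + 0.0379(4080) − 0.3(47) = 24 − 10.8 + 154.632 − 14.1 = 153.732.
∂Q_x/∂P_z = −0.3, so E_xy = -0.3·(47/153.732) ≈ -0.092.
E_xy < 0: the goods are complements.

-0.092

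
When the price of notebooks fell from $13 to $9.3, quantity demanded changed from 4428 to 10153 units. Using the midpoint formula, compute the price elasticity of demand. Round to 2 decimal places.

-2.37

%Δq = (10153 − 4428)/[(4428 + 10153)/2] = 5725/7290.5 ≈ 0.7853.
%Δp = (9.3 − 13)/[(13 + 9.3)/2] = -3.7/11.15 ≈ -0.3318.
Arc elasticity E = %Δq/%Δp ≈ 0.7853/-0.3318 ≈ -2.37.
|E| > 1: demand is elastic over this range.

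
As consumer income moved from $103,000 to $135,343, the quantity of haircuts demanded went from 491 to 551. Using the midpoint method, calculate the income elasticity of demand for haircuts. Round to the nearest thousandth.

%ΔQ = (551 − 491)/[(491+551)/2] = 60/521 ≈ 0.1152.
%ΔY = (135,343 − 103,000)/[(103,000+135,343)/2] = 32343/119171.5 ≈ 0.2714.
E_I = %ΔQ/%ΔY ≈ 0.424.
E_I ∈ (0,1): normal good (necessity).

0.424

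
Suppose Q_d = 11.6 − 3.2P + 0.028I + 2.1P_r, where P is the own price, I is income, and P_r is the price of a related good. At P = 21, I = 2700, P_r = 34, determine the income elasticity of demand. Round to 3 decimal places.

Substituting, Q_d = 11.6 − 3.2(21) + 0.028(2700) + 2.1(34) = 11.6 − 67.2 + 75.6 + 71.4 = 91.4.
∂Q_d/∂I = +0.028, so E_I = 0.028·(2700/91.4) ≈ 0.827.
E_I ∈ (0,1): normal good (necessity).

0.827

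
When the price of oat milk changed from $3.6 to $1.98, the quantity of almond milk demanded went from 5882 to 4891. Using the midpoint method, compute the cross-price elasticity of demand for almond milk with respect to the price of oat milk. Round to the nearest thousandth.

%ΔQ_x = (4891 − 5882)/[(5882+4891)/2] = -991/5386.5 ≈ -0.1840.
%ΔP_y = (1.98 − 3.6)/[(3.6+1.98)/2] ≈ -0.5806.
E_xy = -0.1840/-0.5806 ≈ 0.317.
E_xy > 0, so almond milk and oat milk are substitutes.

0.317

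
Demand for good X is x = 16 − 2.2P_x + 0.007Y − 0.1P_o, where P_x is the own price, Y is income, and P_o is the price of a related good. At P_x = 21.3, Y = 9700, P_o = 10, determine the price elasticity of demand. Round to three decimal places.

-1.300

Evaluating quantity at (P_x, Y, P_o) gives x = 16 − 2.2(21.3) + 0.007(9700) − 0.1(10) = 16 − 46.86 + 67.9 − 1 = 36.04.
∂x/∂P_x = −2.2, so E_p = (−2.2)·(21.3/36.04) ≈ -1.300.
|E_p| > 1: demand is elastic.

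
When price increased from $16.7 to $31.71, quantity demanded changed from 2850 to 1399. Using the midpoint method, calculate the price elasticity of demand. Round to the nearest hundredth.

-1.10

%ΔQ = (1399 − 2850)/[(2850 + 1399)/2] = -1451/2124.5 ≈ -0.6830.
%ΔP = (31.71 − 16.7)/[(16.7 + 31.71)/2] = 15.01/24.205 ≈ 0.6201.
Arc elasticity E = %ΔQ/%ΔP ≈ -0.6830/0.6201 ≈ -1.10.
|E| > 1: demand is elastic over this range.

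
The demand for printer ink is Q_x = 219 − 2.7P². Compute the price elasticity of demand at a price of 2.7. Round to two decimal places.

At P = 2.7, Q_x = 199.317.
dQ_x/dP = −2·2.7·P = −14.58.
Point elasticity E = (dQ_x/dP)·(P/Q_x) = -14.58 × 2.7/199.317 ≈ -0.20.
|E| < 1, so demand is inelastic at this price.

-0.20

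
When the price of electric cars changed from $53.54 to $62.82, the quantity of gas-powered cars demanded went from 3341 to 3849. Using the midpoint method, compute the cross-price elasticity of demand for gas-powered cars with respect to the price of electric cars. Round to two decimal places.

%ΔQ_x = (3849 − 3341)/[(3341+3849)/2] = 508/3595 ≈ 0.1413.
%ΔP_y = (62.82 − 53.54)/[(53.54+62.82)/2] ≈ 0.1595.
E_xy = 0.1413/0.1595 ≈ 0.89.
E_xy > 0, so gas-powered cars and electric cars are substitutes.

0.89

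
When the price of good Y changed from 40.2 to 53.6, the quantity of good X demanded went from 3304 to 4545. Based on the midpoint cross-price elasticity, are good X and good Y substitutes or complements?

%ΔQ_x = (4545 − 3304)/[(3304+4545)/2] = 1241/3924.5 ≈ 0.3162.
%ΔP_y = (53.6 − 40.2)/[(40.2+53.6)/2] ≈ 0.2857.
E_xy = 0.3162/0.2857 ≈ 1.107.
E_xy > 0, so the goods are substitutes.

substitutes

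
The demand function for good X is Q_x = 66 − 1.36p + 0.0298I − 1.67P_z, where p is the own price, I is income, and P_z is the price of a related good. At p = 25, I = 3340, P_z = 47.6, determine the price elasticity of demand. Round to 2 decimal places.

Evaluating quantity at (p, I, P_z) gives Q_x = 66 − 1.36(25) + 0.0298(3340) − 1.67(47.6) = 66 − 34 + 99.532 − 79.492 = 52.04.
∂Q_x/∂p = −1.36, so E_p = (−1.36)·(25/52.04) ≈ -0.65.
|E_p| < 1: demand is inelastic.

-0.65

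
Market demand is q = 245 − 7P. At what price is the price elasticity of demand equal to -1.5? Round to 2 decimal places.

21.00

Set −bP/(a − bP) = −1.5 ⇒ bP = 1.5(a − bP) ⇒ bP(1+1.5) = 1.5·a.
P = 1.5·245/(7·2.5) = 21.00.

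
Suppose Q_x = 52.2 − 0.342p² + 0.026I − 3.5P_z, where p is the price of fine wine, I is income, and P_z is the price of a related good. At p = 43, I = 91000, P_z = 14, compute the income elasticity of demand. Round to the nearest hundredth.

Q_x = 52.2 − 0.342(43)² + 0.026(91000) − 3.5(14) = 52.2 − 632.358 + 2366 − 49 = 1736.842.
∂Q_x/∂I = +0.026, so E_I = 0.026·(91000/1736.842) ≈ 1.36.
E_I > 1: normal good (luxury).

1.36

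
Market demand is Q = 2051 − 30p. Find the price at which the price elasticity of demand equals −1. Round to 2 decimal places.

34.18

For linear demand Q = a − bp, E = −bp/(a − bp). |E| = 1 ⇒ bp = a − bp ⇒ p = a/(2b).
p = 2051/(2·30) ≈ 34.18.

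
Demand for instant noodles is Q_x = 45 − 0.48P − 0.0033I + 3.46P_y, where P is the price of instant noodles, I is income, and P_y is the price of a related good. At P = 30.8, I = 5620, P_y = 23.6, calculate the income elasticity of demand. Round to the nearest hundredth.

Evaluating quantity at (P, I, P_y) gives Q_x = 45 − 0.48(30.8) − 0.0033(5620) + 3.46(23.6) = 45 − 14.784 − 18.546 + 81.656 = 93.326.
∂Q_x/∂I = −0.0033, so E_I = -0.0033·(5620/93.326) ≈ -0.20.
E_I < 0: inferior good.

-0.20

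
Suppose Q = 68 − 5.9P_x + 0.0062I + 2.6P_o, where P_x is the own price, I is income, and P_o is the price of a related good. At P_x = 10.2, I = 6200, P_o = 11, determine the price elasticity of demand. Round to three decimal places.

Substituting, Q = 68 − 5.9(10.2) + 0.0062(6200) + 2.6(11) = 68 − 60.18 + 38.44 + 28.6 = 74.86.
∂Q/∂P_x = −5.9, so E_p = (−5.9)·(10.2/74.86) ≈ -0.804.
|E_p| < 1: demand is inelastic.

-0.804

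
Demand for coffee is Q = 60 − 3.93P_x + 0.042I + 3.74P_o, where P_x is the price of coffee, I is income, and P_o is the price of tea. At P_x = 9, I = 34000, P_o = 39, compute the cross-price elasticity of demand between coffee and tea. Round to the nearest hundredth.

0.09

Substituting, Q = 60 − 3.93(9) + 0.042(34000) + 3.74(39) = 60 − 35.37 + 1428 + 145.86 = 1598.49.
∂Q/∂P_o = +3.74, so E_xy = 3.74·(39/1598.49) ≈ 0.09.
E_xy > 0: the goods are substitutes.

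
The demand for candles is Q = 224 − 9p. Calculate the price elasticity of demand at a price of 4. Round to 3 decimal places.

-0.191

At p = 4, Q = 188.
dQ/dp = −9.
Point elasticity E = (dQ/dp)·(p/Q) = -9 × 4/188 ≈ -0.191.
|E| < 1, so demand is inelastic at this price.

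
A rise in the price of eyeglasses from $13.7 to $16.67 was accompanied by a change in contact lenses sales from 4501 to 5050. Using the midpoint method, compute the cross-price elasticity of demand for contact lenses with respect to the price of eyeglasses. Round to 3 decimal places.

0.588

%ΔQ_x = (5050 − 4501)/[(4501+5050)/2] = 549/4775.5 ≈ 0.1150.
%ΔP_y = (16.67 − 13.7)/[(13.7+16.67)/2] ≈ 0.1956.
E_xy = 0.1150/0.1956 ≈ 0.588.
E_xy > 0, so contact lenses and eyeglasses are substitutes.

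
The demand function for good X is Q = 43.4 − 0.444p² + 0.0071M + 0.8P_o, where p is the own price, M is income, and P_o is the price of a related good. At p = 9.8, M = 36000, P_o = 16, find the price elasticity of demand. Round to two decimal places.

-0.32

Substituting, Q = 43.4 − 0.444(9.8)² + 0.0071(36000) + 0.8(16) = 43.4 − 42.6418 + 255.6 + 12.8 = 269.1582.
∂Q/∂p = −2·0.444·p = -8.7024, so E_p = -8.7024·(9.8/269.1582) ≈ -0.32.
|E_p| < 1: demand is inelastic.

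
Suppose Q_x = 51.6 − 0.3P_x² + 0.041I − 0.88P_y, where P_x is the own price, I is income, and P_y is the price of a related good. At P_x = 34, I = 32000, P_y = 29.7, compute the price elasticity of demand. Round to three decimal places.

-0.700

At the given point, Q_x = 51.6 − 0.3(34)² + 0.041(32000) − 0.88(29.7) = 51.6 − 346.8 + 1312 − 26.136 = 990.664.
∂Q_x/∂P_x = −2·0.3·P_x = -20.4, so E_p = -20.4·(34/990.664) ≈ -0.700.
|E_p| < 1: demand is inelastic.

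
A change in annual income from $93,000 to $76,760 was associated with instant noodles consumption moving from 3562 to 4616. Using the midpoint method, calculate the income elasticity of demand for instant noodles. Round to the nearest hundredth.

-1.35

%ΔQ = (4616 − 3562)/[(3562+4616)/2] = 1054/4089 ≈ 0.2578.
%ΔI = (76,760 − 93,000)/[(93,000+76,760)/2] = -16240/84880 ≈ -0.1913.
E_I = %ΔQ/%ΔI ≈ -1.35.
E_I < 0: inferior good.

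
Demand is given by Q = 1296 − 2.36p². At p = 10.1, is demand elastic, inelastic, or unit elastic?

inelastic

At p = 10.1, Q = 1055.2564.
dQ/dp = −2·2.36·p = −47.672.
Point elasticity E = (dQ/dp)·(p/Q) = -47.672 × 10.1/1055.2564 ≈ -0.456.
|E| ≈ 0.456 < 1, so demand is inelastic.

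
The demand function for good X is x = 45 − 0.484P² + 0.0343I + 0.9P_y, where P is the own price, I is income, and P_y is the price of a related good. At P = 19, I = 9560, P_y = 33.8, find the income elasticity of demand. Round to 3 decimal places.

1.434

At the given point, x = 45 − 0.484(19)² + 0.0343(9560) + 0.9(33.8) = 45 − 174.724 + 327.908 + 30.42 = 228.604.
∂x/∂I = +0.0343, so E_I = 0.0343·(9560/228.604) ≈ 1.434.
E_I > 1: normal good (luxury).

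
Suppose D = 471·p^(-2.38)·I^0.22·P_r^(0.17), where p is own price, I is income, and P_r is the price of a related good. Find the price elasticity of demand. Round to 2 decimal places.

For a Cobb–Douglas (constant-elasticity) form D = A·p^α·…, the elasticity with respect to p equals the exponent α at every point.
Here the exponent on p is -2.38, so the price elasticity of demand is -2.38.

-2.38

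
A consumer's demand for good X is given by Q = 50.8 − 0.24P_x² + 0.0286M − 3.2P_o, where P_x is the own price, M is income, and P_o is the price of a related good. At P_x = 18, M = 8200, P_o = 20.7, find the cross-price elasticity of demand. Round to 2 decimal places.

Evaluating quantity at (P_x, M, P_o) gives Q = 50.8 − 0.24(18)² + 0.0286(8200) − 3.2(20.7) = 50.8 − 77.76 + 234.52 − 66.24 = 141.32.
∂Q/∂P_o = −3.2, so E_xy = -3.2·(20.7/141.32) ≈ -0.47.
E_xy < 0: the goods are complements.

-0.47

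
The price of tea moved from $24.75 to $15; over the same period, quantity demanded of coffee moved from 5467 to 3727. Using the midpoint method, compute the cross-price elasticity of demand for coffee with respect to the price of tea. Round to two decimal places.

%ΔQ_x = (3727 − 5467)/[(5467+3727)/2] = -1740/4597 ≈ -0.3785.
%ΔP_y = (15 − 24.75)/[(24.75+15)/2] ≈ -0.4906.
E_xy = -0.3785/-0.4906 ≈ 0.77.
E_xy > 0, so coffee and tea are substitutes.

0.77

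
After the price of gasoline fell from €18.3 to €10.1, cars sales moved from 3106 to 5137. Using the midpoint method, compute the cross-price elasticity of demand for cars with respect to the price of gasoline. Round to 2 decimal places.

-0.85

%ΔQ_x = (5137 − 3106)/[(3106+5137)/2] = 2031/4121.5 ≈ 0.4928.
%ΔP_y = (10.1 − 18.3)/[(18.3+10.1)/2] ≈ -0.5775.
E_xy = 0.4928/-0.5775 ≈ -0.85.
E_xy < 0, so cars and gasoline are complements.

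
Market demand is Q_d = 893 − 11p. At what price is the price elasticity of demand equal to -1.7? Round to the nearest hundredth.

51.11

Set −bp/(a − bp) = −1.7 ⇒ bp = 1.7(a − bp) ⇒ bp(1+1.7) = 1.7·a.
p = 1.7·893/(11·2.7) ≈ 51.11.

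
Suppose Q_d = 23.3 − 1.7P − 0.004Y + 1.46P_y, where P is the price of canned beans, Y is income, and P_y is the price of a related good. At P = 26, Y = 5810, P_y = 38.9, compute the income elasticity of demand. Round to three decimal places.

Q_d = 23.3 − 1.7(26) − 0.004(5810) + 1.46(38.9) = 23.3 − 44.2 − 23.24 + 56.794 = 12.654.
∂Q_d/∂Y = −0.004, so E_I = -0.004·(5810/12.654) ≈ -1.837.
E_I < 0: inferior good.

-1.837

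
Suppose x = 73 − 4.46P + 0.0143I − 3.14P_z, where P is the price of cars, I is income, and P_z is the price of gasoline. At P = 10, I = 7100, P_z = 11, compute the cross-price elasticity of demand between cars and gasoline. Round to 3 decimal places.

-0.362

First evaluate x: 73 − 4.46(10) + 0.0143(7100) − 3.14(11) = 73 − 44.6 + 101.53 − 34.54 = 95.39.
∂x/∂P_z = −3.14, so E_xy = -3.14·(11/95.39) ≈ -0.362.
E_xy < 0: the goods are complements.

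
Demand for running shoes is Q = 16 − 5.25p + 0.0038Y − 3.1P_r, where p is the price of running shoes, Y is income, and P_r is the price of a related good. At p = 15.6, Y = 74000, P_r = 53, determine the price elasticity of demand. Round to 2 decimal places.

-1.61

Substituting, Q = 16 − 5.25(15.6) + 0.0038(74000) − 3.1(53) = 16 − 81.9 + 281.2 − 164.3 = 51.
∂Q/∂p = −5.25, so E_p = (−5.25)·(15.6/51) ≈ -1.61.
|E_p| > 1: demand is elastic.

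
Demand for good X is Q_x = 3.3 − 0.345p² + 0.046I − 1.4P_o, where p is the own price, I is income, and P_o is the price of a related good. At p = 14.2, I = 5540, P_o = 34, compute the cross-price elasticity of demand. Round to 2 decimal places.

-0.34

Q_x = 3.3 − 0.345(14.2)² + 0.046(5540) − 1.4(34) = 3.3 − 69.5658 + 254.84 − 47.6 = 140.9742.
∂Q_x/∂P_o = −1.4, so E_xy = -1.4·(34/140.9742) ≈ -0.34.
E_xy < 0: the goods are complements.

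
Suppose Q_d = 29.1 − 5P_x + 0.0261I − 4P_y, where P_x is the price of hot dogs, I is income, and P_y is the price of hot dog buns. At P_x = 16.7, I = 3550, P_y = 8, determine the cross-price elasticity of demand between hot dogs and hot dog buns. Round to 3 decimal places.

-5.116

First evaluate Q_d: 29.1 − 5(16.7) + 0.0261(3550) − 4(8) = 29.1 − 83.5 + 92.655 − 32 = 6.255.
∂Q_d/∂P_y = −4, so E_xy = -4·(8/6.255) ≈ -5.116.
E_xy < 0: the goods are complements.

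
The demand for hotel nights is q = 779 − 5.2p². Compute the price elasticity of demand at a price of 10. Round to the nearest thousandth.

-4.015

At p = 10, q = 259.
dq/dp = −2·5.2·p = −104.
Point elasticity E = (dq/dp)·(p/q) = -104 × 10/259 ≈ -4.015.
|E| > 1, so demand is elastic at this price.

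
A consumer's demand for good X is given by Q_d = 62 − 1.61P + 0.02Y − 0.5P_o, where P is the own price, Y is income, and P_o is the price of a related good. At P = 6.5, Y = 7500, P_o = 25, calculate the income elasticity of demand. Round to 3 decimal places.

Evaluating quantity at (P, Y, P_o) gives Q_d = 62 − 1.61(6.5) + 0.02(7500) − 0.5(25) = 62 − 10.465 + 150 − 12.5 = 189.035.
∂Q_d/∂Y = +0.02, so E_I = 0.02·(7500/189.035) ≈ 0.794.
E_I ∈ (0,1): normal good (necessity).

0.794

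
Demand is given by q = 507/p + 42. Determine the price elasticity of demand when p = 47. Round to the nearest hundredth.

At p = 47, q = 52.7872.
dq/dp = −507/p² = −0.2295.
Point elasticity E = (dq/dp)·(p/q) = -0.2295 × 47/52.7872 ≈ -0.20.
|E| < 1, so demand is inelastic at this price.

-0.20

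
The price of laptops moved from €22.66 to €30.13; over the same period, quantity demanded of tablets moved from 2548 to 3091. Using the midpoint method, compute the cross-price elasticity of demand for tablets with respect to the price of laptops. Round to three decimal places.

0.681

%ΔQ_x = (3091 − 2548)/[(2548+3091)/2] = 543/2819.5 ≈ 0.1926.
%ΔP_y = (30.13 − 22.66)/[(22.66+30.13)/2] ≈ 0.2830.
E_xy = 0.1926/0.2830 ≈ 0.681.
E_xy > 0, so tablets and laptops are substitutes.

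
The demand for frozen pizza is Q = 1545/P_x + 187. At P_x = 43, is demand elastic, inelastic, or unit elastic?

inelastic

At P_x = 43, Q = 222.9302.
dQ/dP_x = −1545/P_x² = −0.8356.
Point elasticity E = (dQ/dP_x)·(P_x/Q) = -0.8356 × 43/222.9302 ≈ -0.161.
|E| ≈ 0.161 < 1, so demand is inelastic.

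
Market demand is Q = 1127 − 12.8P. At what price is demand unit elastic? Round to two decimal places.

44.02

For linear demand Q = a − bP, E = −bP/(a − bP). |E| = 1 ⇒ bP = a − bP ⇒ P = a/(2b).
P = 1127/(2·12.8) ≈ 44.02.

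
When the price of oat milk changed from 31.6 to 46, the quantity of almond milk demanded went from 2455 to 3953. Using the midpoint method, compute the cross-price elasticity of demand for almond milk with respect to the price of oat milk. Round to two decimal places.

%ΔQ_x = (3953 − 2455)/[(2455+3953)/2] = 1498/3204 ≈ 0.4675.
%ΔP_y = (46 − 31.6)/[(31.6+46)/2] ≈ 0.3711.
E_xy = 0.4675/0.3711 ≈ 1.26.
E_xy > 0, so almond milk and oat milk are substitutes.

1.26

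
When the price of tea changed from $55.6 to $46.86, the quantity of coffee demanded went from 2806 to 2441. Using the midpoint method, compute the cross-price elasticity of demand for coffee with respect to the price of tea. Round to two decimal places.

%ΔQ_x = (2441 − 2806)/[(2806+2441)/2] = -365/2623.5 ≈ -0.1391.
%ΔP_y = (46.86 − 55.6)/[(55.6+46.86)/2] ≈ -0.1706.
E_xy = -0.1391/-0.1706 ≈ 0.82.
E_xy > 0, so coffee and tea are substitutes.

0.82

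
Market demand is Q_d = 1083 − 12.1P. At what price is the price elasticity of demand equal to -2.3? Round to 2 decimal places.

Set −bP/(a − bP) = −2.3 ⇒ bP = 2.3(a − bP) ⇒ bP(1+2.3) = 2.3·a.
P = 2.3·1083/(12.1·3.3) ≈ 62.38.

62.38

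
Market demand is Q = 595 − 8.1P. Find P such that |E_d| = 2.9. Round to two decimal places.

Set −bP/(a − bP) = −2.9 ⇒ bP = 2.9(a − bP) ⇒ bP(1+2.9) = 2.9·a.
P = 2.9·595/(8.1·3.9) ≈ 54.62.

54.62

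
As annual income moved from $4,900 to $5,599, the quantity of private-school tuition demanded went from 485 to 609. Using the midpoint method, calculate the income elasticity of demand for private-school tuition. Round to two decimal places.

1.70

%ΔQ = (609 − 485)/[(485+609)/2] = 124/547 ≈ 0.2267.
%ΔY = (5,599 − 4,900)/[(4,900+5,599)/2] = 699/5249.5 ≈ 0.1332.
E_I = %ΔQ/%ΔY ≈ 1.70.
E_I > 1: normal good (luxury).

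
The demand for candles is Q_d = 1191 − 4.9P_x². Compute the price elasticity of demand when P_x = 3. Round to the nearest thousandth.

-0.077

At P_x = 3, Q_d = 1146.9.
dQ_d/dP_x = −2·4.9·P_x = −29.4.
Point elasticity E = (dQ_d/dP_x)·(P_x/Q_d) = -29.4 × 3/1146.9 ≈ -0.077.
|E| < 1, so demand is inelastic at this price.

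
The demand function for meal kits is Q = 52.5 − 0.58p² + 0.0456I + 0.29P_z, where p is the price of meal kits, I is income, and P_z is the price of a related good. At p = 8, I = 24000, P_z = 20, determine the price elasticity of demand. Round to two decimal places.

Evaluating quantity at (p, I, P_z) gives Q = 52.5 − 0.58(8)² + 0.0456(24000) + 0.29(20) = 52.5 − 37.12 + 1094.4 + 5.8 = 1115.58.
∂Q/∂p = −2·0.58·p = -9.28, so E_p = -9.28·(8/1115.58) ≈ -0.07.
|E_p| < 1: demand is inelastic.

-0.07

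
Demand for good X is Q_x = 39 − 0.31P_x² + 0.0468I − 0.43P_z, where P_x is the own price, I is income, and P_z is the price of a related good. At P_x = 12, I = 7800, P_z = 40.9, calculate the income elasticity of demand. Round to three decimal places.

1.068

First evaluate Q_x: 39 − 0.31(12)² + 0.0468(7800) − 0.43(40.9) = 39 − 44.64 + 365.04 − 17.587 = 341.813.
∂Q_x/∂I = +0.0468, so E_I = 0.0468·(7800/341.813) ≈ 1.068.
E_I > 1: normal good (luxury).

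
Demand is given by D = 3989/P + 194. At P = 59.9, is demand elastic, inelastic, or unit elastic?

inelastic

At P = 59.9, D = 260.5943.
dD/dP = −3989/P² = −1.1118.
Point elasticity E = (dD/dP)·(P/D) = -1.1118 × 59.9/260.5943 ≈ -0.256.
|E| ≈ 0.256 < 1, so demand is inelastic.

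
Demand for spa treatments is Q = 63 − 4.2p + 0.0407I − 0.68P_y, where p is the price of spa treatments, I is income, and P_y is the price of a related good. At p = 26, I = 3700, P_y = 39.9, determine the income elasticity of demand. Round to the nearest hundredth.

1.95

Substituting, Q = 63 − 4.2(26) + 0.0407(3700) − 0.68(39.9) = 63 − 109.2 + 150.59 − 27.132 = 77.258.
∂Q/∂I = +0.0407, so E_I = 0.0407·(3700/77.258) ≈ 1.95.
E_I > 1: normal good (luxury).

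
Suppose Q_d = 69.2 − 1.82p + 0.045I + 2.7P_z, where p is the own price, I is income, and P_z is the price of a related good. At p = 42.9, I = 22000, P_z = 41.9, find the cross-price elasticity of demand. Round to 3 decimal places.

0.103

Substituting, Q_d = 69.2 − 1.82(42.9) + 0.045(22000) + 2.7(41.9) = 69.2 − 78.078 + 990 + 113.13 = 1094.252.
∂Q_d/∂P_z = +2.7, so E_xy = 2.7·(41.9/1094.252) ≈ 0.103.
E_xy > 0: the goods are substitutes.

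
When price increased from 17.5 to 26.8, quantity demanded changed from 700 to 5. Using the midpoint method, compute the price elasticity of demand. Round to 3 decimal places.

-4.696

%ΔQ = (5 − 700)/[(700 + 5)/2] = -695/352.5 ≈ -1.9716.
%ΔP = (26.8 − 17.5)/[(17.5 + 26.8)/2] = 9.3/22.15 ≈ 0.4199.
Arc elasticity E = %ΔQ/%ΔP ≈ -1.9716/0.4199 ≈ -4.696.
|E| > 1: demand is elastic over this range.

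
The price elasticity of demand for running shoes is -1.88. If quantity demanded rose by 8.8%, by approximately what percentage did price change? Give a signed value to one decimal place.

%ΔQ ≈ E × %ΔP ⇒ %ΔP = %ΔQ / E = (8.8%)/(-1.88) ≈ -4.7%.

-4.7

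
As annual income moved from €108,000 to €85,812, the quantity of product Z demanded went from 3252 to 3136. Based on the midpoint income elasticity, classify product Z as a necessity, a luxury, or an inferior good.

%ΔQ = (3136 − 3252)/[(3252+3136)/2] = -116/3194 ≈ -0.0363.
%ΔI = (85,812 − 108,000)/[(108,000+85,812)/2] = -22188/96906 ≈ -0.2290.
E_I = %ΔQ/%ΔI ≈ 0.159.
E_I ∈ (0,1): normal good (necessity).

necessity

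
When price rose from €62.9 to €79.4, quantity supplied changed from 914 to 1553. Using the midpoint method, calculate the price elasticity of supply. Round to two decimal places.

2.23

%Δq = (1553 − 914)/[(914 + 1553)/2] = 639/1233.5 ≈ 0.5180.
%Δp = (79.4 − 62.9)/[(62.9 + 79.4)/2] = 16.5/71.15 ≈ 0.2319.
Arc elasticity E = %Δq/%Δp ≈ 0.5180/0.2319 ≈ 2.23.
|E| > 1: supply is elastic over this range.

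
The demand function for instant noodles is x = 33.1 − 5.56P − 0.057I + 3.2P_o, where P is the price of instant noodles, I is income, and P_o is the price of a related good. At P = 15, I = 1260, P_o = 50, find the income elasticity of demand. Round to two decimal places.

-1.90

First evaluate x: 33.1 − 5.56(15) − 0.057(1260) + 3.2(50) = 33.1 − 83.4 − 71.82 + 160 = 37.88.
∂x/∂I = −0.057, so E_I = -0.057·(1260/37.88) ≈ -1.90.
E_I < 0: inferior good.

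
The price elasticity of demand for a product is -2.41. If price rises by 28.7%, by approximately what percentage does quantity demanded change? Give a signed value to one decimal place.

%ΔQ ≈ E × %ΔP = (-2.41) × (28.7%) ≈ -69.2%.

-69.2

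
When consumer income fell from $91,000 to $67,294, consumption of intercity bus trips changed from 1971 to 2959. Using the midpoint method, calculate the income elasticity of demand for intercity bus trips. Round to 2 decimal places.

%ΔQ = (2959 − 1971)/[(1971+2959)/2] = 988/2465 ≈ 0.4008.
%ΔM = (67,294 − 91,000)/[(91,000+67,294)/2] = -23706/79147 ≈ -0.2995.
E_I = %ΔQ/%ΔM ≈ -1.34.
E_I < 0: inferior good.

-1.34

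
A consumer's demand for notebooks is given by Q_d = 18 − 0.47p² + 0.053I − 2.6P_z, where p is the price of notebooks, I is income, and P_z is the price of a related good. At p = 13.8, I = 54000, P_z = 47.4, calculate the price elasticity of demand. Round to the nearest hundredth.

Evaluating quantity at (p, I, P_z) gives Q_d = 18 − 0.47(13.8)² + 0.053(54000) − 2.6(47.4) = 18 − 89.5068 + 2862 − 123.24 = 2667.2532.
∂Q_d/∂p = −2·0.47·p = -12.972, so E_p = -12.972·(13.8/2667.2532) ≈ -0.07.
|E_p| < 1: demand is inelastic.

-0.07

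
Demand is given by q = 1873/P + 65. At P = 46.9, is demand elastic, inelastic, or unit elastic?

At P = 46.9, q = 104.936.
dq/dP = −1873/P² = −0.8515.
Point elasticity E = (dq/dP)·(P/q) = -0.8515 × 46.9/104.936 ≈ -0.381.
|E| ≈ 0.381 < 1, so demand is inelastic.

inelastic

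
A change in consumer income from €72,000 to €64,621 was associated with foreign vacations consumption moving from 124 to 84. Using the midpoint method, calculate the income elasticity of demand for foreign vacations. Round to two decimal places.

3.56

%ΔQ = (84 − 124)/[(124+84)/2] = -40/104 ≈ -0.3846.
%ΔM = (64,621 − 72,000)/[(72,000+64,621)/2] = -7379/68310.5 ≈ -0.1080.
E_I = %ΔQ/%ΔM ≈ 3.56.
E_I > 1: normal good (luxury).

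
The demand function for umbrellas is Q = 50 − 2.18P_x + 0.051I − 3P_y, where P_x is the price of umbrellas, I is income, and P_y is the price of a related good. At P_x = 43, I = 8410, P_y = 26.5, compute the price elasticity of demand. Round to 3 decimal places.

-0.307

At the given point, Q = 50 − 2.18(43) + 0.051(8410) − 3(26.5) = 50 − 93.74 + 428.91 − 79.5 = 305.67.
∂Q/∂P_x = −2.18, so E_p = (−2.18)·(43/305.67) ≈ -0.307.
|E_p| < 1: demand is inelastic.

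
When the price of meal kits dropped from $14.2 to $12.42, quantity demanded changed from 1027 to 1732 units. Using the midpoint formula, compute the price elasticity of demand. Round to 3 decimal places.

-3.821

%ΔQ = (1732 − 1027)/[(1027 + 1732)/2] = 705/1379.5 ≈ 0.5111.
%ΔP = (12.42 − 14.2)/[(14.2 + 12.42)/2] = -1.78/13.31 ≈ -0.1337.
Arc elasticity E = %ΔQ/%ΔP ≈ 0.5111/-0.1337 ≈ -3.821.
|E| > 1: demand is elastic over this range.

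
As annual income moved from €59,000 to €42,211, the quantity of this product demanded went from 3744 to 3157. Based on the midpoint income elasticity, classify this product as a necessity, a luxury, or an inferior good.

%ΔQ = (3157 − 3744)/[(3744+3157)/2] = -587/3450.5 ≈ -0.1701.
%ΔI = (42,211 − 59,000)/[(59,000+42,211)/2] = -16789/50605.5 ≈ -0.3318.
E_I = %ΔQ/%ΔI ≈ 0.513.
E_I ∈ (0,1): normal good (necessity).

necessity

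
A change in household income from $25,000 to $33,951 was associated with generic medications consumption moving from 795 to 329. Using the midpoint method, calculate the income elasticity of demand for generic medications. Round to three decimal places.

%ΔQ = (329 − 795)/[(795+329)/2] = -466/562 ≈ -0.8292.
%ΔI = (33,951 − 25,000)/[(25,000+33,951)/2] = 8951/29475.5 ≈ 0.3037.
E_I = %ΔQ/%ΔI ≈ -2.730.
E_I < 0: inferior good.

-2.730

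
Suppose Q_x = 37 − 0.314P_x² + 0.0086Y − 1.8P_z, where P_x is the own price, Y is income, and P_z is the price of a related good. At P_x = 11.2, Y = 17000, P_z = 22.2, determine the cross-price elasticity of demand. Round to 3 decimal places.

-0.385

Evaluating quantity at (P_x, Y, P_z) gives Q_x = 37 − 0.314(11.2)² + 0.0086(17000) − 1.8(22.2) = 37 − 39.3882 + 146.2 − 39.96 = 103.8518.
∂Q_x/∂P_z = −1.8, so E_xy = -1.8·(22.2/103.8518) ≈ -0.385.
E_xy < 0: the goods are complements.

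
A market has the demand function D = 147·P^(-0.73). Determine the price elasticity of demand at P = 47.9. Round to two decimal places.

-0.73

For a Cobb–Douglas (constant-elasticity) form D = A·P^α·…, the elasticity with respect to P equals the exponent α at every point.
Here the exponent on P is -0.73, so the price elasticity of demand is -0.73.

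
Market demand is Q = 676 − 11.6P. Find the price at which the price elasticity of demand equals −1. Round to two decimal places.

29.14

For linear demand Q = a − bP, E = −bP/(a − bP). |E| = 1 ⇒ bP = a − bP ⇒ P = a/(2b).
P = 676/(2·11.6) ≈ 29.14.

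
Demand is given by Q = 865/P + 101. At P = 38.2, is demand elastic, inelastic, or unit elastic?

inelastic

At P = 38.2, Q = 123.644.
dQ/dP = −865/P² = −0.5928.
Point elasticity E = (dQ/dP)·(P/Q) = -0.5928 × 38.2/123.644 ≈ -0.183.
|E| ≈ 0.183 < 1, so demand is inelastic.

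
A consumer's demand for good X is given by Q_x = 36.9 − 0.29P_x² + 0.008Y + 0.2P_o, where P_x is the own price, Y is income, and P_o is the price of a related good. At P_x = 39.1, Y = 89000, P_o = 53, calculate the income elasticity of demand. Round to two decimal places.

2.25

Substituting, Q_x = 36.9 − 0.29(39.1)² + 0.008(89000) + 0.2(53) = 36.9 − 443.3549 + 712 + 10.6 = 316.1451.
∂Q_x/∂Y = +0.008, so E_I = 0.008·(89000/316.1451) ≈ 2.25.
E_I > 1: normal good (luxury).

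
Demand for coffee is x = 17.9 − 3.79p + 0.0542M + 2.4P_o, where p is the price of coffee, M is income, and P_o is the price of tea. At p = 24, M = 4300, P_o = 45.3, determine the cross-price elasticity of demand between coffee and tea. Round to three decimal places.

0.405

Substituting, x = 17.9 − 3.79(24) + 0.0542(4300) + 2.4(45.3) = 17.9 − 90.96 + 233.06 + 108.72 = 268.72.
∂x/∂P_o = +2.4, so E_xy = 2.4·(45.3/268.72) ≈ 0.405.
E_xy > 0: the goods are substitutes.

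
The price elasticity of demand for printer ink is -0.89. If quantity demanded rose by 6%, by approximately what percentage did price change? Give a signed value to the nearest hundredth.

%ΔQ ≈ E × %ΔP ⇒ %ΔP = %ΔQ / E = (6%)/(-0.89) ≈ -6.74%.

-6.74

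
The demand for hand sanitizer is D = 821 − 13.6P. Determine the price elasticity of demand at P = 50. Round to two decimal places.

At P = 50, D = 141.
dD/dP = −13.6.
Point elasticity E = (dD/dP)·(P/D) = -13.6 × 50/141 ≈ -4.82.
|E| > 1, so demand is elastic at this price.

-4.82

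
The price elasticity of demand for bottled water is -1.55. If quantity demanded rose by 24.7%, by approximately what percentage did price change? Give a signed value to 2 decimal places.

-15.94

%ΔQ ≈ E × %ΔP ⇒ %ΔP = %ΔQ / E = (24.7%)/(-1.55) ≈ -15.94%.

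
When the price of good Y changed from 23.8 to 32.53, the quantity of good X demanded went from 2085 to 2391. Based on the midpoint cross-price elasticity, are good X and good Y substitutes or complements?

substitutes

%ΔQ_x = (2391 − 2085)/[(2085+2391)/2] = 306/2238 ≈ 0.1367.
%ΔP_y = (32.53 − 23.8)/[(23.8+32.53)/2] ≈ 0.3100.
E_xy = 0.1367/0.3100 ≈ 0.441.
E_xy > 0, so the goods are substitutes.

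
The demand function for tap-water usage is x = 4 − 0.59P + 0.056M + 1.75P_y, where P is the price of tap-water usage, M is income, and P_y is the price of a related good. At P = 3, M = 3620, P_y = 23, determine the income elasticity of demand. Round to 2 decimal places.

First evaluate x: 4 − 0.59(3) + 0.056(3620) + 1.75(23) = 4 − 1.77 + 202.72 + 40.25 = 245.2.
∂x/∂M = +0.056, so E_I = 0.056·(3620/245.2) ≈ 0.83.
E_I ∈ (0,1): normal good (necessity).

0.83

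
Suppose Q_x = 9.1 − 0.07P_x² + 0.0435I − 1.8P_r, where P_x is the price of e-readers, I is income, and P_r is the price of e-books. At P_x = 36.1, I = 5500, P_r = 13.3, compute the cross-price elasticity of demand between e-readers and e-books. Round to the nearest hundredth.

-0.18

Substituting, Q_x = 9.1 − 0.07(36.1)² + 0.0435(5500) − 1.8(13.3) = 9.1 − 91.2247 + 239.25 − 23.94 = 133.1853.
∂Q_x/∂P_r = −1.8, so E_xy = -1.8·(13.3/133.1853) ≈ -0.18.
E_xy < 0: the goods are complements.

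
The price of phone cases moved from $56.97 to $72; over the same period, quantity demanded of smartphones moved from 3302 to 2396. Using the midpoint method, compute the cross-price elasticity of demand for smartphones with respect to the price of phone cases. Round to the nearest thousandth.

-1.364

%ΔQ_x = (2396 − 3302)/[(3302+2396)/2] = -906/2849 ≈ -0.3180.
%ΔP_y = (72 − 56.97)/[(56.97+72)/2] ≈ 0.2331.
E_xy = -0.3180/0.2331 ≈ -1.364.
E_xy < 0, so smartphones and phone cases are complements.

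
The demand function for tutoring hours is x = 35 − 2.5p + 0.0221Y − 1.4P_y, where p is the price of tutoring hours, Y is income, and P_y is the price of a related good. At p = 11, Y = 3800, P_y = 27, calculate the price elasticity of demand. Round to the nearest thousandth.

-0.512

Substituting, x = 35 − 2.5(11) + 0.0221(3800) − 1.4(27) = 35 − 27.5 + 83.98 − 37.8 = 53.68.
∂x/∂p = −2.5, so E_p = (−2.5)·(11/53.68) ≈ -0.512.
|E_p| < 1: demand is inelastic.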